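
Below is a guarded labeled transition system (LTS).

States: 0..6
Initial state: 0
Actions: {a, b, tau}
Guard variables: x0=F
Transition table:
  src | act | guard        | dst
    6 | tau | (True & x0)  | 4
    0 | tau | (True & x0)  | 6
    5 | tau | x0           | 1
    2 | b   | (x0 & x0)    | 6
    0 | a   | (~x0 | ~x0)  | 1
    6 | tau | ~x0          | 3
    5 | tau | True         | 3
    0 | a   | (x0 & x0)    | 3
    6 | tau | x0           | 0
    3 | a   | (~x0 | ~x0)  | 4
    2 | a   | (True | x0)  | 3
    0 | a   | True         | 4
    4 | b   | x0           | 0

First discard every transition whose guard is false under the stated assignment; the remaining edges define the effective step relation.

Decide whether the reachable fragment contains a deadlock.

R = {0,1,4}
  0: a→1  a→4  [2 exit(s)]
  1: ∅  [deadlock]
  4: ∅  [deadlock]
Path to 1: a

Answer: DEADLOCK at state 1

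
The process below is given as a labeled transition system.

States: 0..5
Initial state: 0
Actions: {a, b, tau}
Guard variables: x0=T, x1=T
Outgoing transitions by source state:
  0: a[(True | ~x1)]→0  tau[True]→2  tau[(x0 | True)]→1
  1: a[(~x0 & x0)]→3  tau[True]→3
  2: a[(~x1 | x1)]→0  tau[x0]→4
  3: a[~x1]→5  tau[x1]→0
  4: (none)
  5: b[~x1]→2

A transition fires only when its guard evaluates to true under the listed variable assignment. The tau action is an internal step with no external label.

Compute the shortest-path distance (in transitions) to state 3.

Answer: 2

Analysis:
Layered search for 3:
  L0 = {0}
  L1 = {1,2}
  L2 = {3,4}
3 enters at depth 2; path tau·tau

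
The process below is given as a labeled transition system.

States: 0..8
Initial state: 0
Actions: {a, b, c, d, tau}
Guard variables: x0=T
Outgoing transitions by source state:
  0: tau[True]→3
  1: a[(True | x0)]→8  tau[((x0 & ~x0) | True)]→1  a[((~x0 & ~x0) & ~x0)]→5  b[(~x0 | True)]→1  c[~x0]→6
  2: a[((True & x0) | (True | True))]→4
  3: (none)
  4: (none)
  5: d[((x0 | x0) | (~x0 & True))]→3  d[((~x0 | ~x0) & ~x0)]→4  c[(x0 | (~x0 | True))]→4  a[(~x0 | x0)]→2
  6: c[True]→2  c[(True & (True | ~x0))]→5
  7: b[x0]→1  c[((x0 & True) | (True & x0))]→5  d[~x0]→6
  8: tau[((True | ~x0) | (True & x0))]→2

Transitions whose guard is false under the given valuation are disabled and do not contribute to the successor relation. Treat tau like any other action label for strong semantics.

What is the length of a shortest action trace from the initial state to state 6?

Answer: UNREACHABLE

Analysis:
BFS to 6:
  depth 0: {0}
  depth 1: {3}
6 never appears.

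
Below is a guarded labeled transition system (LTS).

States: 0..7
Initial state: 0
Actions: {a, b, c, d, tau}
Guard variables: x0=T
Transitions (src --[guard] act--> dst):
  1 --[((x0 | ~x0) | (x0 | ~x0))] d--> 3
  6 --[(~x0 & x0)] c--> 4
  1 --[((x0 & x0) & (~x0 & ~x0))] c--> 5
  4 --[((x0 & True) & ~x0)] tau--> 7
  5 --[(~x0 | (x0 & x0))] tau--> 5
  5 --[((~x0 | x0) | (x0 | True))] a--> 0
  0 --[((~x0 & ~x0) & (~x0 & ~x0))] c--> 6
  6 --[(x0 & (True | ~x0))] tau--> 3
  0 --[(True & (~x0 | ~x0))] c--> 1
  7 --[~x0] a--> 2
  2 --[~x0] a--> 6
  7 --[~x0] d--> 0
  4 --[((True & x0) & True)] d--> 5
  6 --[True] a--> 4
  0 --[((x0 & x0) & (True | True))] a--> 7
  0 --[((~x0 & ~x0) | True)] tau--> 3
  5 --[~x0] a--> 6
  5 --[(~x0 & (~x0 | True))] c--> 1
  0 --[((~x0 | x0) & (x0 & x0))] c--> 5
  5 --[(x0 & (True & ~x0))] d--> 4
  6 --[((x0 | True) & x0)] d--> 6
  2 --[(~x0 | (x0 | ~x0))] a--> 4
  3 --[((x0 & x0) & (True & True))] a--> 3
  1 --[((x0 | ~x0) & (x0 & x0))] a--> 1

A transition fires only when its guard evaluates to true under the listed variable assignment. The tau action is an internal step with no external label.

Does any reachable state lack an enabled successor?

Reach set: {0,3,5,7}
  0: a→7  c→5  tau→3  [3 exit(s)]
  3: a→3  [1 exit(s)]
  5: a→0  tau→5  [2 exit(s)]
  7: ∅  [STUCK]
witness 7: a

Answer: DEADLOCK at state 7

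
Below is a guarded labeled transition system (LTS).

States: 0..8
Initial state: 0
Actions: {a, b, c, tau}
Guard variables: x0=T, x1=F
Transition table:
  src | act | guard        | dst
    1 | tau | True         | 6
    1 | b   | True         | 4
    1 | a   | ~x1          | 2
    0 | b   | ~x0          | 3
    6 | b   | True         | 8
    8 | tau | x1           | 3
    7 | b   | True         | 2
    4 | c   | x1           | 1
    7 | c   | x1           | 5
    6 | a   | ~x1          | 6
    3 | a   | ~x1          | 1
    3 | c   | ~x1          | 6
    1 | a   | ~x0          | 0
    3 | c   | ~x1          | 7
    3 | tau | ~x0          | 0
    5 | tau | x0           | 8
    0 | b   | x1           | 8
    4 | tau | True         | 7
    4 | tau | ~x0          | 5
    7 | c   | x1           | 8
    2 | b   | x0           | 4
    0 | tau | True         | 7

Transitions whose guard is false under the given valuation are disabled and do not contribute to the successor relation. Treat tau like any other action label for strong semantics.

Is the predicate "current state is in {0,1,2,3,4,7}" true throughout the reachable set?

Answer: INVARIANT HOLDS

Analysis:
Inv-set: {0,1,2,3,4,7}
R = {0,2,4,7}
  0: ok
  2: ok
  4: ok
  7: ok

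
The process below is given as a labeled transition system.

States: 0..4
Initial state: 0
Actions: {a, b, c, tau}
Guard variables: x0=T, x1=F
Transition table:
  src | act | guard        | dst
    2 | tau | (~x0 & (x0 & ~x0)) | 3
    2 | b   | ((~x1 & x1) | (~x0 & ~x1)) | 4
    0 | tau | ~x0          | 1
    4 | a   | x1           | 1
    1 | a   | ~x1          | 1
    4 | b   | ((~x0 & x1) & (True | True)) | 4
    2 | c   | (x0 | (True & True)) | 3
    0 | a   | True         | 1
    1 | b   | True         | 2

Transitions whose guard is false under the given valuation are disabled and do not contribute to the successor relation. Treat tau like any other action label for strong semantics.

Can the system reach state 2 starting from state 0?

Guard filter leaves 4 enabled edge(s).
Layer 0: {0}
Layer 1: {1}  cumulative {0,1}
Layer 2: {2}  cumulative {0,1,2}
Layer 3: {3}  cumulative {0,1,2,3}
Reachable = {0,1,2,3}
witness 2: a·b

Answer: REACHABLE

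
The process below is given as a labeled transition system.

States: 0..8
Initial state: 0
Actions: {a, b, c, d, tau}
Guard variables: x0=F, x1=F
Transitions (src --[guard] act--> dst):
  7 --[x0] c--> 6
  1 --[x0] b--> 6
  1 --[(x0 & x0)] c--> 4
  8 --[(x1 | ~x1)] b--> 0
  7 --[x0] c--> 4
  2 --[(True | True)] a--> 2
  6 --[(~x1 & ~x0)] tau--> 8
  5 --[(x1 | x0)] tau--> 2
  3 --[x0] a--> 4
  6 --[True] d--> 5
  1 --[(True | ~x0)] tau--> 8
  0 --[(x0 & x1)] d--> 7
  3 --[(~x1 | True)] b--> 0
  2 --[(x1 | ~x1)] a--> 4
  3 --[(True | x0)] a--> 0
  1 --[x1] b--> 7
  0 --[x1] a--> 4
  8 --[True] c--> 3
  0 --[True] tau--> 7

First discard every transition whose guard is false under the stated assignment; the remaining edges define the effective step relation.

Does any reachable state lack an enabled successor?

Answer: DEADLOCK at state 7

Trace:
Reachable = {0,7}
  0: tau→7  [1 exit(s)]
  7: ∅  [no exit]
Path to 7: tau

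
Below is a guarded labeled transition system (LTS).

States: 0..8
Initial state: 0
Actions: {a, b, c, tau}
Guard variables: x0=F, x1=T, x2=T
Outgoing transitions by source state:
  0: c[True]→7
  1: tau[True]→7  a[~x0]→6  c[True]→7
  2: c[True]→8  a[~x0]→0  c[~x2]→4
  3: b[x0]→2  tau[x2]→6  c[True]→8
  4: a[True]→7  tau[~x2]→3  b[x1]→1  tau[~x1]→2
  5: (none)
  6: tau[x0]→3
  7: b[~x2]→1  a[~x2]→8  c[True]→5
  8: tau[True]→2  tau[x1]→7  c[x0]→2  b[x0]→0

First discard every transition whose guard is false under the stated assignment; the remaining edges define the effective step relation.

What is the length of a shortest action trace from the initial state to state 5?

Layered search for 5:
  depth 0: {0}
  depth 1: {7}
  depth 2: {5}
depth(5)=2, e.g. c·c

Answer: 2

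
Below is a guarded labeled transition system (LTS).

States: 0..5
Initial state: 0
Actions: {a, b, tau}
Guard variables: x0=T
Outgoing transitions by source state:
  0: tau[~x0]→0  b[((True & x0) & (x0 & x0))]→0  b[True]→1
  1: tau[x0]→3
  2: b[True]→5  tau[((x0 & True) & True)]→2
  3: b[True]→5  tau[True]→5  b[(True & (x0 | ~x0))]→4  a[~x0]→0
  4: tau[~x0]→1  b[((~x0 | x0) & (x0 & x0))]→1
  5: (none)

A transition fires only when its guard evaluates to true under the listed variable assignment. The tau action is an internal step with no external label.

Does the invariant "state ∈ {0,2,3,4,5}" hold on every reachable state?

Answer: INVARIANT VIOLATED at state 1

Working:
Allowed set {0,2,3,4,5}
R = {0,1,3,4,5}
  0: safe
  1: VIOLATES
  3: safe
  4: safe
  5: safe
witness against invariant: b → 1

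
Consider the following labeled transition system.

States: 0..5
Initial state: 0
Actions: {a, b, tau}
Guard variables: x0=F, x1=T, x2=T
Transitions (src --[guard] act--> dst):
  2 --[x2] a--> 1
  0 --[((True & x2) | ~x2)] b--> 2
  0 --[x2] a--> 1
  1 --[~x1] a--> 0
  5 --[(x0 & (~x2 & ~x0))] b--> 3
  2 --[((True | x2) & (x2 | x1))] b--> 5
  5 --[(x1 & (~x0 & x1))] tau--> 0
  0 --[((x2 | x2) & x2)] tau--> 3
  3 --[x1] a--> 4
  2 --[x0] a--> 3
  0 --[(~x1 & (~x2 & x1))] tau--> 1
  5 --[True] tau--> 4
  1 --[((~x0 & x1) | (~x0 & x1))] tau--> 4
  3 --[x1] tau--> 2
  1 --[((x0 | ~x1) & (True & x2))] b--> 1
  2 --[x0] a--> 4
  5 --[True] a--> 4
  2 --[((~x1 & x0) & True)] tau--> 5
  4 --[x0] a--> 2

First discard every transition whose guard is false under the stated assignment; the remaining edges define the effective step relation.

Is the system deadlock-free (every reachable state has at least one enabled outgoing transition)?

Reach set: {0,1,2,3,4,5}
  0: a→1  b→2  tau→3  [3 out]
  1: tau→4  [1 out]
  2: a→1  b→5  [2 out]
  3: a→4  tau→2  [2 out]
  4: ∅  [no exit]
  5: a→4  tau→0  tau→4  [3 out]
witness 4: a·tau

Answer: DEADLOCK at state 4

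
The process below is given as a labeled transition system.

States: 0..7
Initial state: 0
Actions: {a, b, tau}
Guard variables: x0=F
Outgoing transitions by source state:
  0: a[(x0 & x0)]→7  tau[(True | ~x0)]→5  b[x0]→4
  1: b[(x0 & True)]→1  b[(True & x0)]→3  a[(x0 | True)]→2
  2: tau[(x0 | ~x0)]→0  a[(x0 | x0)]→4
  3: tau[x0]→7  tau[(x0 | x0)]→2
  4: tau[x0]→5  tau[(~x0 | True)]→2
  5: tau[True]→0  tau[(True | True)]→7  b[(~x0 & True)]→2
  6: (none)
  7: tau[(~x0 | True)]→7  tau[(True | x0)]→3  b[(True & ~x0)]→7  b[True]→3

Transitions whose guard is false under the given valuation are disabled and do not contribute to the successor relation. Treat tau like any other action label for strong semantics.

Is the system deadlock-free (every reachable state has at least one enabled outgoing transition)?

R = {0,2,3,5,7}
  0: tau→5  [1 out]
  2: tau→0  [1 out]
  3: ∅  [deadlock]
  5: b→2  tau→0  tau→7  [3 out]
  7: b→3  b→7  tau→3  tau→7  [4 out]
witness 3: tau·tau·tau

Answer: DEADLOCK at state 3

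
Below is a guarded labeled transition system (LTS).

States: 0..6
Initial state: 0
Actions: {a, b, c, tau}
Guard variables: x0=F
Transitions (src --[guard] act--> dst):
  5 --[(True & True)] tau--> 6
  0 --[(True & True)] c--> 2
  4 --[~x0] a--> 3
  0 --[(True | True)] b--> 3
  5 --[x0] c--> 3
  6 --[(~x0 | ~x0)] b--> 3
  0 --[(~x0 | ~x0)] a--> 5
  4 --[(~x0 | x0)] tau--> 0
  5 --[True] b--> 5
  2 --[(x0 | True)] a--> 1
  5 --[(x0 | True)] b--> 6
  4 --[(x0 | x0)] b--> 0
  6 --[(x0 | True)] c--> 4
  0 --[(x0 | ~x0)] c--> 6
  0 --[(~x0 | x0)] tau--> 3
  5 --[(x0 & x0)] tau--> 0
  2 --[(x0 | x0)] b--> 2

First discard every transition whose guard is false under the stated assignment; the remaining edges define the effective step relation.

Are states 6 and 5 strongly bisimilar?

Answer: NOT BISIMILAR

Working:
Compute ~ classes (split until stable):
  π0 = {{0,1,2,3,4,5,6}}
  π1 = {{0},{1,3},{2},{4},{5},{6}}
6 equivalence class(es) (converged in 2)
[6]={6}  [5]={5}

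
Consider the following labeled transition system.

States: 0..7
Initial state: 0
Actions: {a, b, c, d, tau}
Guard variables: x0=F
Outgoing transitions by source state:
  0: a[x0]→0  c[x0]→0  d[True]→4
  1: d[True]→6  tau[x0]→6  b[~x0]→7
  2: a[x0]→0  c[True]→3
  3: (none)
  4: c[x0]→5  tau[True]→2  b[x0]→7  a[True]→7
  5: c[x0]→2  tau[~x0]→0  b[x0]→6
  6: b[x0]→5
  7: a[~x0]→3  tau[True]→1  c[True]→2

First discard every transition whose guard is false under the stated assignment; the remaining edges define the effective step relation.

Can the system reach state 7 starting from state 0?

10 transition(s) survive guard evaluation.
Layer 0: {0}
Layer 1: {4}  now seen {0,4}
Layer 2: {2,7}  now seen {0,2,4,7}
Layer 3: {1,3}  now seen {0,1,2,3,4,7}
Layer 4: {6}  now seen {0,1,2,3,4,6,7}
Reach set: {0,1,2,3,4,6,7}
witness 7: d·a

Answer: REACHABLE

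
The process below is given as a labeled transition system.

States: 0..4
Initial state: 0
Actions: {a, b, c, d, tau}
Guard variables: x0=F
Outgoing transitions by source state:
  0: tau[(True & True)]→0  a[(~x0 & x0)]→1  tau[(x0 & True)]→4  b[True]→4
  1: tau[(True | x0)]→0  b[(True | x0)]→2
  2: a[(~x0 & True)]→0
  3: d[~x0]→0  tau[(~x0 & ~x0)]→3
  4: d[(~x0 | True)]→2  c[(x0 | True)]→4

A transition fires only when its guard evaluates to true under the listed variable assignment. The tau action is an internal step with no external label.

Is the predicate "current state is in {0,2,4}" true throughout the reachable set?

Answer: INVARIANT HOLDS

Working:
Allowed set {0,2,4}
R = {0,2,4}
  0: ✓
  2: ✓
  4: ✓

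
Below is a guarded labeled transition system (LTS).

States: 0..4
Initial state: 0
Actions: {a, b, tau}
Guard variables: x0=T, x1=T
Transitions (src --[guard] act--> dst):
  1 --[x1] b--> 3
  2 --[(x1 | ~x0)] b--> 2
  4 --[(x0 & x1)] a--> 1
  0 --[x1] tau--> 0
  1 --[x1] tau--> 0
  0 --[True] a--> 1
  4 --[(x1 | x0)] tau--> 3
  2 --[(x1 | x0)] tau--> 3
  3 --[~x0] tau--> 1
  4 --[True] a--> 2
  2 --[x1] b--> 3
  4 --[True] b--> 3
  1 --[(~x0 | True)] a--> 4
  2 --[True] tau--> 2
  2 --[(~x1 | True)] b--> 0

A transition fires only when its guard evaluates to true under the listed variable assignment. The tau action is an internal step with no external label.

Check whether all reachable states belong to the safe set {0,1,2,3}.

Answer: INVARIANT VIOLATED at state 4

Analysis:
Safe = {0,1,2,3}
R = {0,1,2,3,4}
  0: safe
  1: safe
  2: safe
  3: safe
  4: outside
counterexample path to 4: a·a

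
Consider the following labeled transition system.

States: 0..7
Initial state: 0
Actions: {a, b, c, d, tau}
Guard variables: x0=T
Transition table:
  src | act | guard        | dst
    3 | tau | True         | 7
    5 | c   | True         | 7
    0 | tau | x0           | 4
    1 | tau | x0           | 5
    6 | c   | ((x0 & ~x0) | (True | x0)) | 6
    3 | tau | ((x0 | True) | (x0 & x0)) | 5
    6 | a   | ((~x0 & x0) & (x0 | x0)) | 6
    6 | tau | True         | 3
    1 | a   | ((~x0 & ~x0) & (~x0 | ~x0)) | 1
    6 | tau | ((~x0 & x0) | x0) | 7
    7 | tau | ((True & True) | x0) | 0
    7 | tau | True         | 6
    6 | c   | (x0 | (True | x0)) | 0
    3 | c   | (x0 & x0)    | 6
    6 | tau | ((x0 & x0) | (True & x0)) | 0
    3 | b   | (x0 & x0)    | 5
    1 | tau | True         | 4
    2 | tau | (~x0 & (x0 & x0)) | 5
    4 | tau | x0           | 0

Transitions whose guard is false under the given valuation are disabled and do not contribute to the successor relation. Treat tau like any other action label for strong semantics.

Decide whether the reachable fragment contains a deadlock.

Reach set: {0,4}
  0: tau→4  [deg 1]
  4: tau→0  [deg 1]

Answer: DEADLOCK-FREE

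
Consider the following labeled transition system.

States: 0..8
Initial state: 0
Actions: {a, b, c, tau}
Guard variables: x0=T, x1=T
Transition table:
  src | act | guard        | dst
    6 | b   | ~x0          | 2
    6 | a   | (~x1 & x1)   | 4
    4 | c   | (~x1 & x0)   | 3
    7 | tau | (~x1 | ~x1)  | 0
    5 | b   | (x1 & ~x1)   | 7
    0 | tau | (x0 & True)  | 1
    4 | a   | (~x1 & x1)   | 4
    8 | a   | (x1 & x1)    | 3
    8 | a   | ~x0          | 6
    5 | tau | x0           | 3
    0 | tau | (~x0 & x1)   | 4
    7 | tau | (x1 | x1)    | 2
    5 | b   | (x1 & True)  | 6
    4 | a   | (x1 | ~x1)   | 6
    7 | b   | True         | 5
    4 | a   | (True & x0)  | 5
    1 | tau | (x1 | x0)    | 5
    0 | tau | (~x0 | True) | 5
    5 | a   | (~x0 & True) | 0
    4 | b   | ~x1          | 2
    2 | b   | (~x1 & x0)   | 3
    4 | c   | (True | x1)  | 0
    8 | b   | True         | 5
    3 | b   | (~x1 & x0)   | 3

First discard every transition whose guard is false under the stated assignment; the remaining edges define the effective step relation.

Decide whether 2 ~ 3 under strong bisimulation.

Answer: BISIMILAR

Trace:
Compute ~ classes (split until stable):
  π0 = {{0,1,2,3,4,5,6,7,8}}
  π1 = {{0,1},{2,3,6},{4},{5,7},{8}}
  π2 = {{0},{1},{2,3,6},{4},{5},{7},{8}}
stable after 3 split(s): 7 block(s)
class of 2: {2,3,6}; class of 3: {2,3,6}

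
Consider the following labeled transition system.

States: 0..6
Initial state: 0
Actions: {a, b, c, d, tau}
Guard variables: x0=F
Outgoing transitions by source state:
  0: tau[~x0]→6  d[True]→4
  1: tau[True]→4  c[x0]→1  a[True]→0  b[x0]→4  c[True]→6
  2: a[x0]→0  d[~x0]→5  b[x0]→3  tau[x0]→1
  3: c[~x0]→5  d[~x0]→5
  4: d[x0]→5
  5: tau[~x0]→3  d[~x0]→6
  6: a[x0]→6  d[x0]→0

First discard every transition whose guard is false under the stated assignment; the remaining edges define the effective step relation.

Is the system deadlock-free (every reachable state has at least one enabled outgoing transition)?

Answer: DEADLOCK at state 4

Trace:
Reachable = {0,4,6}
  0: d→4  tau→6  [2 out]
  4: ∅  [no exit]
  6: ∅  [no exit]
Path to 4: d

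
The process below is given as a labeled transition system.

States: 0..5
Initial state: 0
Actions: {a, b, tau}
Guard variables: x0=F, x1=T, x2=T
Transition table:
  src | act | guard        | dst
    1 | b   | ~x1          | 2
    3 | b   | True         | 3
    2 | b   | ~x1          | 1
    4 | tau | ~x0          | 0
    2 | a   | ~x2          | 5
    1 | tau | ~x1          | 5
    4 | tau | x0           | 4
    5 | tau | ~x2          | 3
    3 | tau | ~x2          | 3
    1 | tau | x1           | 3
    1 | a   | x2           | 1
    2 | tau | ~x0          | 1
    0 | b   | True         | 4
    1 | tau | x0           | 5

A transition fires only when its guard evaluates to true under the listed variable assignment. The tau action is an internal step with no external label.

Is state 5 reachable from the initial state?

After dropping false guards: 6 live edges.
L0 = {0}
L1 = {4}  total {0,4}
R = {0,4}

Answer: UNREACHABLE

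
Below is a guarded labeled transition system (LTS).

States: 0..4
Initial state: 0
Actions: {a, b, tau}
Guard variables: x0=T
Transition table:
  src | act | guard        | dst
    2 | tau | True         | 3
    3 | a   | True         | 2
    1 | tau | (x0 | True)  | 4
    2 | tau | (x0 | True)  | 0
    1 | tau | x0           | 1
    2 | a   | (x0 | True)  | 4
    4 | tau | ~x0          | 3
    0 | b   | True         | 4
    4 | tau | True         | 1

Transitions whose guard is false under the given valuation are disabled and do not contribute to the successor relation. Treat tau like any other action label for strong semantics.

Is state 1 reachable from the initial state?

Guard filter leaves 8 enabled edge(s).
L0 = {0}
L1 = {4}  cumulative {0,4}
L2 = {1}  cumulative {0,1,4}
Reach set: {0,1,4}
witness 1: b·tau

Answer: REACHABLE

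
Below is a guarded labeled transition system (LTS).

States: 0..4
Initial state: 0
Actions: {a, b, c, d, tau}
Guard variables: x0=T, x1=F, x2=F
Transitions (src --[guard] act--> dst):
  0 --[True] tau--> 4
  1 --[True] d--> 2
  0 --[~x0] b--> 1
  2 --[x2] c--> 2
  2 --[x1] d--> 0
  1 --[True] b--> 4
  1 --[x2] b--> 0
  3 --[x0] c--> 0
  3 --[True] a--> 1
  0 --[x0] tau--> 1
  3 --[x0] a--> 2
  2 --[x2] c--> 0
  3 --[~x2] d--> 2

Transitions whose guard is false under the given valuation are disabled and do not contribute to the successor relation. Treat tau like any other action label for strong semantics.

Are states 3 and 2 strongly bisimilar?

Answer: NOT BISIMILAR

Trace:
Refine partition for ~:
  round 0: {{0,1,2,3,4}}
  round 1: {{0},{1},{2,4},{3}}
stable after 2 split(s): 4 block(s)
class of 3: {3}; class of 2: {2,4}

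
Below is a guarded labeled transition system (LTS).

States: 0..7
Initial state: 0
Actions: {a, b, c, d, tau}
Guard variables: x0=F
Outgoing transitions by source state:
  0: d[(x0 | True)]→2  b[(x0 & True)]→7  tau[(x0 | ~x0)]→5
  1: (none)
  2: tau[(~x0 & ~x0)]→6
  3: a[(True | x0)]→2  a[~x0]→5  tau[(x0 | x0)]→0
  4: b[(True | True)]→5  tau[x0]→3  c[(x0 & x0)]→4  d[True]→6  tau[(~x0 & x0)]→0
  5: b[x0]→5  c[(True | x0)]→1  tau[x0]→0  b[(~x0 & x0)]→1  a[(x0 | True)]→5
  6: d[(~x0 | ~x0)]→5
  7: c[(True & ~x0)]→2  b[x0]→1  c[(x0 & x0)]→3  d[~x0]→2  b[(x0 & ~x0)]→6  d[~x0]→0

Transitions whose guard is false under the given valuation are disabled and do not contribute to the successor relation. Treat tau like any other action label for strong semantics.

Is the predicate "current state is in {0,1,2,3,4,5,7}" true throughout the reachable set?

Safe = {0,1,2,3,4,5,7}
R = {0,1,2,5,6}
  0: ✓
  1: ✓
  2: ✓
  5: ✓
  6: ✗ unsafe
reach 6 via d·tau — violates

Answer: INVARIANT VIOLATED at state 6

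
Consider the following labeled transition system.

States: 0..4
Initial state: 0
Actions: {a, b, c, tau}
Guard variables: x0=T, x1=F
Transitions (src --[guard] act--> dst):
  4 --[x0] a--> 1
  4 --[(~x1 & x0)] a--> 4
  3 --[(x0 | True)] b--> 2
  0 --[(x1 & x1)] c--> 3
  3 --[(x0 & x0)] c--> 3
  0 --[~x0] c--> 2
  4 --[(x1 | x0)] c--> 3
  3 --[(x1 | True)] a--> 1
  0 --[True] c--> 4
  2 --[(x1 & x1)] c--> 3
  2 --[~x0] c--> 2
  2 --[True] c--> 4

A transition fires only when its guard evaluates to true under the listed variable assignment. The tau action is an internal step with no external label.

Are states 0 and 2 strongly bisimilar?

Answer: BISIMILAR

Trace:
Bisimulation quotient by refinement:
  round 0: {{0,1,2,3,4}}
  round 1: {{0,2},{1},{3},{4}}
Fixed point at round 2; 4 class(es).
[0]={0,2}  [2]={0,2}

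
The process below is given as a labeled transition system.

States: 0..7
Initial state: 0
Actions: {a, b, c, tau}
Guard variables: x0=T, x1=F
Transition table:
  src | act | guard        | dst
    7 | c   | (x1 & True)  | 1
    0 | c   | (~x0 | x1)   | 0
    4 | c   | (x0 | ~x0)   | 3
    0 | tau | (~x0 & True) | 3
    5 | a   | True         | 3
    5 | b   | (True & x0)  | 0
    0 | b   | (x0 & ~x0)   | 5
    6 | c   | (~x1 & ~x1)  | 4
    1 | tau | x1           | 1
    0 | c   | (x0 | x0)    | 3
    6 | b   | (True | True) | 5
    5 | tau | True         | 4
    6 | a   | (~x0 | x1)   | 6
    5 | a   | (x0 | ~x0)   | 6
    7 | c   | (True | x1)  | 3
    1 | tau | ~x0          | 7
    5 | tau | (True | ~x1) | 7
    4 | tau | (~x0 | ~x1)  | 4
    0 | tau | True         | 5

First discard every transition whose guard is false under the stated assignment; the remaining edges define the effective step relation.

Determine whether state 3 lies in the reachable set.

After dropping false guards: 12 live edges.
Layer 0: {0}
Layer 1: {3,5}  now seen {0,3,5}
Layer 2: {4,6,7}  now seen {0,3,4,5,6,7}
Reachable = {0,3,4,5,6,7}
witness 3: c

Answer: REACHABLE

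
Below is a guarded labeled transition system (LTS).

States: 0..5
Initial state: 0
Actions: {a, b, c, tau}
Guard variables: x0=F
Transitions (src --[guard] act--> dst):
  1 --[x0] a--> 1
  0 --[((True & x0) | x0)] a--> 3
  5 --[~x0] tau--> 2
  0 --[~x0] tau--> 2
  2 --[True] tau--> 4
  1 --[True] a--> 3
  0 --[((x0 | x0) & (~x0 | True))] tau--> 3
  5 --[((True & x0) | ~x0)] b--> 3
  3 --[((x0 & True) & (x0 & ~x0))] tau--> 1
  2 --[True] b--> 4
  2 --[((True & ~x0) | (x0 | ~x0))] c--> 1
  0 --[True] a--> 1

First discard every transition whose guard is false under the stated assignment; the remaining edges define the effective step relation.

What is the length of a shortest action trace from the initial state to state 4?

Answer: 2

Working:
Layered search for 4:
  L0 = {0}
  L1 = {1,2}
  L2 = {3,4}
first hit 4 at d=2 via tau·b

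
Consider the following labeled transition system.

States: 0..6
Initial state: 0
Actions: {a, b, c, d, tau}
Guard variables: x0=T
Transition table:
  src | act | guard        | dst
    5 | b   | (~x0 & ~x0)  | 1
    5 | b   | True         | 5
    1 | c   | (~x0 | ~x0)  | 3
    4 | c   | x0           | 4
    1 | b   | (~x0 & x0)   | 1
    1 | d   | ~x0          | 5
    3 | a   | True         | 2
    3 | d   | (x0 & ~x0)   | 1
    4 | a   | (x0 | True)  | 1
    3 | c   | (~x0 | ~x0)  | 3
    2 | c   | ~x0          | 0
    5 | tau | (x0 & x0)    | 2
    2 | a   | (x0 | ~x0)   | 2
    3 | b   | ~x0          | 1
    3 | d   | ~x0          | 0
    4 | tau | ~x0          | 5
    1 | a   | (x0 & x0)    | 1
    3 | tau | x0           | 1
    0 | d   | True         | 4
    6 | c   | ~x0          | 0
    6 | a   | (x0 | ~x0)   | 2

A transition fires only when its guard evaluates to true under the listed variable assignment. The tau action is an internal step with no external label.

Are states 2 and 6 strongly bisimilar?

Answer: BISIMILAR

Working:
Bisimulation quotient by refinement:
  π0 = {{0,1,2,3,4,5,6}}
  π1 = {{0},{1,2,6},{3},{4},{5}}
5 equivalence class(es) (converged in 2)
class of 2: {1,2,6}; class of 6: {1,2,6}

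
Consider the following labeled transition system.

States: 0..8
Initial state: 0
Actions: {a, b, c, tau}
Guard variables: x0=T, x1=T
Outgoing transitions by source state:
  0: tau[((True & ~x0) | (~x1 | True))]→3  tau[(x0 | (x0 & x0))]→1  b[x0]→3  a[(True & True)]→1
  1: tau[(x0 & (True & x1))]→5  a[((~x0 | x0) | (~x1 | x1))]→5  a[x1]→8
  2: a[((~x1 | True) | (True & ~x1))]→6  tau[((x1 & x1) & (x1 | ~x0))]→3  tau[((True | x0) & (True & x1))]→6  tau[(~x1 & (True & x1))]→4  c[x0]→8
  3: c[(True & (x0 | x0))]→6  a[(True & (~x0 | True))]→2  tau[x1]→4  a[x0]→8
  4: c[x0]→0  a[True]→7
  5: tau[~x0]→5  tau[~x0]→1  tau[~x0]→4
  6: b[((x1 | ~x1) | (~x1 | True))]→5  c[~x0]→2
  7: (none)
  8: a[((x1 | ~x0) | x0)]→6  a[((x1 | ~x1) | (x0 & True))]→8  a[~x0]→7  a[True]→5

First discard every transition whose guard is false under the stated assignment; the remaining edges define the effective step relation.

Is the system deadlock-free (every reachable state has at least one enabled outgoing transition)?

Reach set: {0,1,2,3,4,5,6,7,8}
  0: a→1  b→3  tau→1  tau→3  [4 out]
  1: a→5  a→8  tau→5  [3 out]
  2: a→6  c→8  tau→3  tau→6  [4 out]
  3: a→2  a→8  c→6  tau→4  [4 out]
  4: a→7  c→0  [2 out]
  5: ∅  [STUCK]
  6: b→5  [1 out]
  7: ∅  [STUCK]
  8: a→5  a→6  a→8  [3 out]
Path to 5: tau·tau

Answer: DEADLOCK at state 5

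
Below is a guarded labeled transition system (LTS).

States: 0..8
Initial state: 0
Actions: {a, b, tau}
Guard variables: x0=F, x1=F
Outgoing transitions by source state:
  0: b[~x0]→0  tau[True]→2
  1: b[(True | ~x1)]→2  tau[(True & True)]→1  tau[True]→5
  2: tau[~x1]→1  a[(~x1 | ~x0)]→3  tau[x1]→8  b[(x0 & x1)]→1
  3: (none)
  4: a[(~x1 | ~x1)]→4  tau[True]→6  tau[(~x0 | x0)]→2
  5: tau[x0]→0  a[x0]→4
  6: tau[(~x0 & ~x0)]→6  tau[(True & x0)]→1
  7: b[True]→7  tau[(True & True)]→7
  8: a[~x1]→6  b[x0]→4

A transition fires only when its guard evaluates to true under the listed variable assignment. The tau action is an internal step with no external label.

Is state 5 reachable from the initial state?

Answer: REACHABLE

Trace:
14 transition(s) survive guard evaluation.
Layer 0: {0}
Layer 1: {2}  total {0,2}
Layer 2: {1,3}  total {0,1,2,3}
Layer 3: {5}  total {0,1,2,3,5}
R = {0,1,2,3,5}
Path to 5: tau·tau·tau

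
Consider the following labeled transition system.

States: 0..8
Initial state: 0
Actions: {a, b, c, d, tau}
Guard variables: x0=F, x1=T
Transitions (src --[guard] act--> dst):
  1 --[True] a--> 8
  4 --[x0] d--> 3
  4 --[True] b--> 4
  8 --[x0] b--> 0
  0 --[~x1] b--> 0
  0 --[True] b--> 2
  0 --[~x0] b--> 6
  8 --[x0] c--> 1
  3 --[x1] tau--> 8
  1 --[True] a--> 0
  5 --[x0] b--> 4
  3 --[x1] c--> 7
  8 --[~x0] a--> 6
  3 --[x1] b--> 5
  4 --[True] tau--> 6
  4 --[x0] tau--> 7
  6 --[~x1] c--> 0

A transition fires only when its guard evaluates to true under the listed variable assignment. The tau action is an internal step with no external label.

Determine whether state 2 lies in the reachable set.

Guard filter leaves 10 enabled edge(s).
depth 0: {0}
depth 1: {2,6}  now seen {0,2,6}
R = {0,2,6}
Path to 2: b

Answer: REACHABLE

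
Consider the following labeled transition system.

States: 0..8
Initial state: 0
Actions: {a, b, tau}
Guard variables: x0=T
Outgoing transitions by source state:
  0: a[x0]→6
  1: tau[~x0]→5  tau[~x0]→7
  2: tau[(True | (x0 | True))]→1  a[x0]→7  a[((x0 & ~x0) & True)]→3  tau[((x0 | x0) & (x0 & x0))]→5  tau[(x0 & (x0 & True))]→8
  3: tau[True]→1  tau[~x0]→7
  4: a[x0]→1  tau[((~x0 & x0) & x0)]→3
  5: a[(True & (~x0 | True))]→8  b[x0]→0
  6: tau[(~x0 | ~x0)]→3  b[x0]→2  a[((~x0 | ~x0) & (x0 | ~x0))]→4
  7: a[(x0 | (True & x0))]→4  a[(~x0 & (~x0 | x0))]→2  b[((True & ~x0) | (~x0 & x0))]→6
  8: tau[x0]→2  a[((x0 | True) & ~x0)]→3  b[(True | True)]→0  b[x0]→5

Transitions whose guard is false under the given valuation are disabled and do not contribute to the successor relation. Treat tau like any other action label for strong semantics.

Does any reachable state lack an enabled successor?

Answer: DEADLOCK at state 1

Trace:
Reachable = {0,1,2,4,5,6,7,8}
  0: a→6  [1 exit(s)]
  1: ∅  [STUCK]
  2: a→7  tau→1  tau→5  tau→8  [4 exit(s)]
  4: a→1  [1 exit(s)]
  5: a→8  b→0  [2 exit(s)]
  6: b→2  [1 exit(s)]
  7: a→4  [1 exit(s)]
  8: b→0  b→5  tau→2  [3 exit(s)]
witness 1: a·b·tau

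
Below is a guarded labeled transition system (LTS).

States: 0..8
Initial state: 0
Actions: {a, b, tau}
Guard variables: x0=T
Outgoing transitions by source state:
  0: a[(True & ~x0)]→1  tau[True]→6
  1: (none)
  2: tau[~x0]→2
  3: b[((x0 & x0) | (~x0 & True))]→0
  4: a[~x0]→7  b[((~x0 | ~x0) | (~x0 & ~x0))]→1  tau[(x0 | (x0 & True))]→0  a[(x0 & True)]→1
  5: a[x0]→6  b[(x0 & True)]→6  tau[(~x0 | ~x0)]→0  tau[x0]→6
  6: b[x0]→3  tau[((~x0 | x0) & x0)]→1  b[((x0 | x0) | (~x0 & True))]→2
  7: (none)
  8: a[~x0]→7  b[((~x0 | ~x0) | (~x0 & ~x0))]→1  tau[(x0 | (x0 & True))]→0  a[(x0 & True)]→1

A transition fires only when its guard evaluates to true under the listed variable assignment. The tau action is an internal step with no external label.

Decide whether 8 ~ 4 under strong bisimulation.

Answer: BISIMILAR

Working:
Refine partition for ~:
  P[0] = {{0,1,2,3,4,5,6,7,8}}
  P[1] = {{0},{1,2,7},{3},{4,8},{5},{6}}
Fixed point at round 2; 6 class(es).
[8]={4,8}  [4]={4,8}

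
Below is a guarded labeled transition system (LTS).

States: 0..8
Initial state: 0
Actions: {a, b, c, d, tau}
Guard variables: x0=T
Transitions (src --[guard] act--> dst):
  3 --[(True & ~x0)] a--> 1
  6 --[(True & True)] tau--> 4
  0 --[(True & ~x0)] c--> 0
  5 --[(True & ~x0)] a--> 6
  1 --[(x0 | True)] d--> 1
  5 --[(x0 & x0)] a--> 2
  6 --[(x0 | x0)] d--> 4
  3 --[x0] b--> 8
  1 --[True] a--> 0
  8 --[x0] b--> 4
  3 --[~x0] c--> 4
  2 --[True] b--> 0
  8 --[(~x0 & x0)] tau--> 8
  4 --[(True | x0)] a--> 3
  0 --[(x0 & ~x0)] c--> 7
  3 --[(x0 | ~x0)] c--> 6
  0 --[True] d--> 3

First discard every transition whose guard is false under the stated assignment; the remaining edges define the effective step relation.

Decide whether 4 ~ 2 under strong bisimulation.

Answer: NOT BISIMILAR

Trace:
Refine partition for ~:
  P[0] = {{0,1,2,3,4,5,6,7,8}}
  P[1] = {{0},{1},{2,8},{3},{4,5},{6},{7}}
  P[2] = {{0},{1},{2},{3},{4},{5},{6},{7},{8}}
stable after 3 split(s): 9 block(s)
[4]={4}  [2]={2}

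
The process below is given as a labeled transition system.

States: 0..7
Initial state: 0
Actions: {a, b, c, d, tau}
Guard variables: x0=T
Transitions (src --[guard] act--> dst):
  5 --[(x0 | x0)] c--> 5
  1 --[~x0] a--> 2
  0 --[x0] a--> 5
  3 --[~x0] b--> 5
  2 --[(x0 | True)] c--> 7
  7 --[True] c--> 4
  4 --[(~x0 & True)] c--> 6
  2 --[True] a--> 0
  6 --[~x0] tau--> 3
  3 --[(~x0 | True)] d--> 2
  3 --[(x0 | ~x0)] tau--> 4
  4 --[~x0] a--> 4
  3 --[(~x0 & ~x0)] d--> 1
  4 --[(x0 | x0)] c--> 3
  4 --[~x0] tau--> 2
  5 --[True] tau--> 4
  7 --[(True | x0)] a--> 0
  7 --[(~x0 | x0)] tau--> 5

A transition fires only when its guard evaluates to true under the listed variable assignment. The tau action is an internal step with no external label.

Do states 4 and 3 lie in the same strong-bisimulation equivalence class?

Refine partition for ~:
  P[0] = {{0,1,2,3,4,5,6,7}}
  P[1] = {{0},{1,6},{2},{3},{4},{5},{7}}
Fixed point at round 2; 7 class(es).
[4]={4}  [3]={3}

Answer: NOT BISIMILAR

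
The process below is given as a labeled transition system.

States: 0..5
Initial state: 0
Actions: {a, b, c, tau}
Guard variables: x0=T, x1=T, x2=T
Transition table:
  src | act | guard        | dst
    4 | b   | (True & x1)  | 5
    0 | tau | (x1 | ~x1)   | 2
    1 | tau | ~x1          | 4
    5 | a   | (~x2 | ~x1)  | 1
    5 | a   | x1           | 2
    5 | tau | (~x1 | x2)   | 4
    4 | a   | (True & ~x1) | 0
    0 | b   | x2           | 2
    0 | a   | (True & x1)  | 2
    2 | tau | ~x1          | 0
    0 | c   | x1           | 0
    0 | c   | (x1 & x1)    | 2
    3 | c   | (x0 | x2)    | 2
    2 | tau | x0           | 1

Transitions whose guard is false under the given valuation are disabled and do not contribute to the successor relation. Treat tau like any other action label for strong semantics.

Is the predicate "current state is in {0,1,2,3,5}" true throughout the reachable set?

Safe = {0,1,2,3,5}
R = {0,1,2}
  0: safe
  1: safe
  2: safe

Answer: INVARIANT HOLDS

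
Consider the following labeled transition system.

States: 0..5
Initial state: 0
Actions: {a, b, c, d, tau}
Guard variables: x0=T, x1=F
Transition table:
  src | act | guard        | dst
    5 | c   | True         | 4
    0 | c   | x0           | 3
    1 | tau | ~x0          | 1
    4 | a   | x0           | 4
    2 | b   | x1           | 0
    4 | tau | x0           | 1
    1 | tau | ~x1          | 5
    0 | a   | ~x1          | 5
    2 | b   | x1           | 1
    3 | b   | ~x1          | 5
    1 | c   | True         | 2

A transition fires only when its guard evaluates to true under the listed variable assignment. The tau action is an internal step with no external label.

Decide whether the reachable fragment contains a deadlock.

Reachable = {0,1,2,3,4,5}
  0: a→5  c→3  [deg 2]
  1: c→2  tau→5  [deg 2]
  2: ∅  [deadlock]
  3: b→5  [deg 1]
  4: a→4  tau→1  [deg 2]
  5: c→4  [deg 1]
trace reaching 2: a·c·tau·c

Answer: DEADLOCK at state 2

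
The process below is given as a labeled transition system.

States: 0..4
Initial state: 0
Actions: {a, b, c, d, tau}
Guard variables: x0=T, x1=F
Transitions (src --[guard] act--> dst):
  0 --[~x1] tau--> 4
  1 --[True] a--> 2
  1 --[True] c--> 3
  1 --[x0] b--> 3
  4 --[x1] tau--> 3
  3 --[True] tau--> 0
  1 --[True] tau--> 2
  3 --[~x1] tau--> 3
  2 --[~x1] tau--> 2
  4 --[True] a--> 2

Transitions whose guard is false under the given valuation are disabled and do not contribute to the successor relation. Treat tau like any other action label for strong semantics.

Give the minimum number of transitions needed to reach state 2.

Answer: 2

Trace:
BFS to 2:
  Layer 0: {0}
  Layer 1: {4}
  Layer 2: {2}
2 enters at depth 2; path tau·a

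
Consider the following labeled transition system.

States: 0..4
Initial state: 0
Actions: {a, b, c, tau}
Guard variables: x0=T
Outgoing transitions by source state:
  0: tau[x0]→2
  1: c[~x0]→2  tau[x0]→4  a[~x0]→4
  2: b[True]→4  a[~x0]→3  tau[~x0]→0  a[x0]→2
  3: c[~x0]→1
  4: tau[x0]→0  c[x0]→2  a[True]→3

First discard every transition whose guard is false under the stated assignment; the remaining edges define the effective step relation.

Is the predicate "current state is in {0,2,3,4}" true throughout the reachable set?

Inv-set: {0,2,3,4}
R = {0,2,3,4}
  0: ✓
  2: ✓
  3: ✓
  4: ✓

Answer: INVARIANT HOLDS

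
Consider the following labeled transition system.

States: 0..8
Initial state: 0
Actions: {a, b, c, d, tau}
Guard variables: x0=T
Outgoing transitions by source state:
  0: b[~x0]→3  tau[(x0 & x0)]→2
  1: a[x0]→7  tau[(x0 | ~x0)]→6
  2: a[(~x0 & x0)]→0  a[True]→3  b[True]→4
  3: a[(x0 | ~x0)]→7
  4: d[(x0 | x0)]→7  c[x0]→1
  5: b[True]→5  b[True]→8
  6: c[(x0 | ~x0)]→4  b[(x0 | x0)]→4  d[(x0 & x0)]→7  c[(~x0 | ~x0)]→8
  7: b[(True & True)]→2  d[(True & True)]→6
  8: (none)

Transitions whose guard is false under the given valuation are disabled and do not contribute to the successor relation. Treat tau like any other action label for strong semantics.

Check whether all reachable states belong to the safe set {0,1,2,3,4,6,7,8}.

Answer: INVARIANT HOLDS

Trace:
Inv-set: {0,1,2,3,4,6,7,8}
Reach set: {0,1,2,3,4,6,7}
  0: ✓
  1: ✓
  2: ✓
  3: ✓
  4: ✓
  6: ✓
  7: ✓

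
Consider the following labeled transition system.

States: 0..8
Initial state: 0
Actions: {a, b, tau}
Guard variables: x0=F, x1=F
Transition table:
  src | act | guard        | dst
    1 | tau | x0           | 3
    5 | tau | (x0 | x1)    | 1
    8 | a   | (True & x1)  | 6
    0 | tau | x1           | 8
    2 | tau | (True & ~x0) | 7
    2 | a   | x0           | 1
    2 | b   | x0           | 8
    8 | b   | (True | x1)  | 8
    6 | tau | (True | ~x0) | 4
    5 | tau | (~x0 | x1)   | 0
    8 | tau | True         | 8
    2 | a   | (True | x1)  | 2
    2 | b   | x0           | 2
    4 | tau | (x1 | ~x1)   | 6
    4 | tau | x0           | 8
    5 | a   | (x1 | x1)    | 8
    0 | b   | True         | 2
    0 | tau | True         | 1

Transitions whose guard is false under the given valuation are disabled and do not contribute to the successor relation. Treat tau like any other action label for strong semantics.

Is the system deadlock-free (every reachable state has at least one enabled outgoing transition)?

Reach set: {0,1,2,7}
  0: b→2  tau→1  [2 exit(s)]
  1: ∅  [deadlock]
  2: a→2  tau→7  [2 exit(s)]
  7: ∅  [deadlock]
witness 1: tau

Answer: DEADLOCK at state 1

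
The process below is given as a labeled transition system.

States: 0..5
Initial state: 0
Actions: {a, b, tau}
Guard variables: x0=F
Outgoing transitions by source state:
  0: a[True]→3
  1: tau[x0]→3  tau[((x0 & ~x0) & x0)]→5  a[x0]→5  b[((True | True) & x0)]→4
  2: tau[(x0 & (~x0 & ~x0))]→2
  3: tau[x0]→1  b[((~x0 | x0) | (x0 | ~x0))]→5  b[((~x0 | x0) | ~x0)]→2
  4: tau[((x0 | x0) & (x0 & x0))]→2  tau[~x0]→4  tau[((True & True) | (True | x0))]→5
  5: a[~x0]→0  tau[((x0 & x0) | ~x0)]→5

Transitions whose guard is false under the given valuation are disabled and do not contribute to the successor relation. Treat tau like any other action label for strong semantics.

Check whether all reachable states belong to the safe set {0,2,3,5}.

Answer: INVARIANT HOLDS

Working:
Inv-set: {0,2,3,5}
R = {0,2,3,5}
  0: safe
  2: safe
  3: safe
  5: safe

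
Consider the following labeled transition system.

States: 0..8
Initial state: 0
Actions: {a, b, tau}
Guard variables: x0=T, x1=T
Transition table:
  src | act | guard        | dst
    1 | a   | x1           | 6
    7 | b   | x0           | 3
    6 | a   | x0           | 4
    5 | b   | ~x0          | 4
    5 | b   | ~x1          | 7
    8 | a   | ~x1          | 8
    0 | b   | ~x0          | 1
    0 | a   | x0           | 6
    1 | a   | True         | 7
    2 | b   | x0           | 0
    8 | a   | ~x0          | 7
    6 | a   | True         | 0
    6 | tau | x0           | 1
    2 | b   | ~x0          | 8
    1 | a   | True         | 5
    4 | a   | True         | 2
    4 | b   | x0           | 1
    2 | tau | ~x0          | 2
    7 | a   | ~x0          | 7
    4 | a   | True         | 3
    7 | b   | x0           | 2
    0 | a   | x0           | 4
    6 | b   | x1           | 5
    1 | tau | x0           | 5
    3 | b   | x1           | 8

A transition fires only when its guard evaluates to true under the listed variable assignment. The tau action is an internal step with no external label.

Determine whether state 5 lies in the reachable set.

Answer: REACHABLE

Trace:
After dropping false guards: 17 live edges.
depth 0: {0}
depth 1: {4,6}  now seen {0,4,6}
depth 2: {1,2,3,5}  now seen {0,1,2,3,4,5,6}
depth 3: {7,8}  now seen {0,1,2,3,4,5,6,7,8}
Reach set: {0,1,2,3,4,5,6,7,8}
Path to 5: a·b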